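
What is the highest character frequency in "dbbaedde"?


Input: dbbaedde
Character counts:
  'a': 1
  'b': 2
  'd': 3
  'e': 2
Maximum frequency: 3

3


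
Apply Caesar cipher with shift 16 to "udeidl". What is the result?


Caesar cipher: shift "udeidl" by 16
  'u' (pos 20) + 16 = pos 10 = 'k'
  'd' (pos 3) + 16 = pos 19 = 't'
  'e' (pos 4) + 16 = pos 20 = 'u'
  'i' (pos 8) + 16 = pos 24 = 'y'
  'd' (pos 3) + 16 = pos 19 = 't'
  'l' (pos 11) + 16 = pos 1 = 'b'
Result: ktuytb

ktuytb


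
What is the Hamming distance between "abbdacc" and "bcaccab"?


Comparing "abbdacc" and "bcaccab" position by position:
  Position 0: 'a' vs 'b' => differ
  Position 1: 'b' vs 'c' => differ
  Position 2: 'b' vs 'a' => differ
  Position 3: 'd' vs 'c' => differ
  Position 4: 'a' vs 'c' => differ
  Position 5: 'c' vs 'a' => differ
  Position 6: 'c' vs 'b' => differ
Total differences (Hamming distance): 7

7


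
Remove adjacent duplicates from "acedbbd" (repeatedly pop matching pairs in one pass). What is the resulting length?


Input: acedbbd
Stack-based adjacent duplicate removal:
  Read 'a': push. Stack: a
  Read 'c': push. Stack: ac
  Read 'e': push. Stack: ace
  Read 'd': push. Stack: aced
  Read 'b': push. Stack: acedb
  Read 'b': matches stack top 'b' => pop. Stack: aced
  Read 'd': matches stack top 'd' => pop. Stack: ace
Final stack: "ace" (length 3)

3


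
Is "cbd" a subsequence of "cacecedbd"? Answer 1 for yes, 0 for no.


Check if "cbd" is a subsequence of "cacecedbd"
Greedy scan:
  Position 0 ('c'): matches sub[0] = 'c'
  Position 1 ('a'): no match needed
  Position 2 ('c'): no match needed
  Position 3 ('e'): no match needed
  Position 4 ('c'): no match needed
  Position 5 ('e'): no match needed
  Position 6 ('d'): no match needed
  Position 7 ('b'): matches sub[1] = 'b'
  Position 8 ('d'): matches sub[2] = 'd'
All 3 characters matched => is a subsequence

1


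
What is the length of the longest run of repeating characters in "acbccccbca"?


Input: "acbccccbca"
Scanning for longest run:
  Position 1 ('c'): new char, reset run to 1
  Position 2 ('b'): new char, reset run to 1
  Position 3 ('c'): new char, reset run to 1
  Position 4 ('c'): continues run of 'c', length=2
  Position 5 ('c'): continues run of 'c', length=3
  Position 6 ('c'): continues run of 'c', length=4
  Position 7 ('b'): new char, reset run to 1
  Position 8 ('c'): new char, reset run to 1
  Position 9 ('a'): new char, reset run to 1
Longest run: 'c' with length 4

4


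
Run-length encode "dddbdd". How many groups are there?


Input: dddbdd
Scanning for consecutive runs:
  Group 1: 'd' x 3 (positions 0-2)
  Group 2: 'b' x 1 (positions 3-3)
  Group 3: 'd' x 2 (positions 4-5)
Total groups: 3

3


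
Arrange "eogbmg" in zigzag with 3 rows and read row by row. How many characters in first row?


Zigzag "eogbmg" into 3 rows:
Placing characters:
  'e' => row 0
  'o' => row 1
  'g' => row 2
  'b' => row 1
  'm' => row 0
  'g' => row 1
Rows:
  Row 0: "em"
  Row 1: "obg"
  Row 2: "g"
First row length: 2

2


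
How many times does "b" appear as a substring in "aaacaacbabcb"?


Searching for "b" in "aaacaacbabcb"
Scanning each position:
  Position 0: "a" => no
  Position 1: "a" => no
  Position 2: "a" => no
  Position 3: "c" => no
  Position 4: "a" => no
  Position 5: "a" => no
  Position 6: "c" => no
  Position 7: "b" => MATCH
  Position 8: "a" => no
  Position 9: "b" => MATCH
  Position 10: "c" => no
  Position 11: "b" => MATCH
Total occurrences: 3

3


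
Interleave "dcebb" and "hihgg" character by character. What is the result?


Interleaving "dcebb" and "hihgg":
  Position 0: 'd' from first, 'h' from second => "dh"
  Position 1: 'c' from first, 'i' from second => "ci"
  Position 2: 'e' from first, 'h' from second => "eh"
  Position 3: 'b' from first, 'g' from second => "bg"
  Position 4: 'b' from first, 'g' from second => "bg"
Result: dhciehbgbg

dhciehbgbg


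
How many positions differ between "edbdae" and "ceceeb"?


Comparing "edbdae" and "ceceeb" position by position:
  Position 0: 'e' vs 'c' => DIFFER
  Position 1: 'd' vs 'e' => DIFFER
  Position 2: 'b' vs 'c' => DIFFER
  Position 3: 'd' vs 'e' => DIFFER
  Position 4: 'a' vs 'e' => DIFFER
  Position 5: 'e' vs 'b' => DIFFER
Positions that differ: 6

6


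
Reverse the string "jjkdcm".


Input: jjkdcm
Reading characters right to left:
  Position 5: 'm'
  Position 4: 'c'
  Position 3: 'd'
  Position 2: 'k'
  Position 1: 'j'
  Position 0: 'j'
Reversed: mcdkjj

mcdkjj


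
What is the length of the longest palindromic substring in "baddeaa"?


Input: "baddeaa"
Checking substrings for palindromes:
  [2:4] "dd" (len 2) => palindrome
  [5:7] "aa" (len 2) => palindrome
Longest palindromic substring: "dd" with length 2

2


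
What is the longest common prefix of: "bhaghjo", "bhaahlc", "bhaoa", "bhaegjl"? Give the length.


Words: bhaghjo, bhaahlc, bhaoa, bhaegjl
  Position 0: all 'b' => match
  Position 1: all 'h' => match
  Position 2: all 'a' => match
  Position 3: ('g', 'a', 'o', 'e') => mismatch, stop
LCP = "bha" (length 3)

3


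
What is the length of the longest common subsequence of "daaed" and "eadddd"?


LCS of "daaed" and "eadddd"
DP table:
           e    a    d    d    d    d
      0    0    0    0    0    0    0
  d   0    0    0    1    1    1    1
  a   0    0    1    1    1    1    1
  a   0    0    1    1    1    1    1
  e   0    1    1    1    1    1    1
  d   0    1    1    2    2    2    2
LCS length = dp[5][6] = 2

2


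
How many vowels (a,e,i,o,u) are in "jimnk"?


Input: jimnk
Checking each character:
  'j' at position 0: consonant
  'i' at position 1: vowel (running total: 1)
  'm' at position 2: consonant
  'n' at position 3: consonant
  'k' at position 4: consonant
Total vowels: 1

1


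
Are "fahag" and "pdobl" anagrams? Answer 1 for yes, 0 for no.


Strings: "fahag", "pdobl"
Sorted first:  aafgh
Sorted second: bdlop
Differ at position 0: 'a' vs 'b' => not anagrams

0


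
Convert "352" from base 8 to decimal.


Input: "352" in base 8
Positional expansion:
  Digit '3' (value 3) x 8^2 = 192
  Digit '5' (value 5) x 8^1 = 40
  Digit '2' (value 2) x 8^0 = 2
Sum = 234

234


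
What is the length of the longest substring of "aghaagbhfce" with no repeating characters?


Input: "aghaagbhfce"
Sliding window (track last position of each char):
  Position 0 ('a'): window [0,0] length 1 -- new best
  Position 1 ('g'): window [0,1] length 2 -- new best
  Position 2 ('h'): window [0,2] length 3 -- new best
  Position 3 ('a'): repeat (last at 0), move window start to 1
  Position 3 ('a'): window [1,3] length 3
  Position 4 ('a'): repeat (last at 3), move window start to 4
  Position 4 ('a'): window [4,4] length 1
  Position 5 ('g'): window [4,5] length 2
  Position 6 ('b'): window [4,6] length 3
  Position 7 ('h'): window [4,7] length 4 -- new best
  Position 8 ('f'): window [4,8] length 5 -- new best
  Position 9 ('c'): window [4,9] length 6 -- new best
  Position 10 ('e'): window [4,10] length 7 -- new best
Longest substring with no repeats: "agbhfce" with length 7

7


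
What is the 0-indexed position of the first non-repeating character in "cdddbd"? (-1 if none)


Input: cdddbd
Character frequencies:
  'b': 1
  'c': 1
  'd': 4
Scanning left to right for freq == 1:
  Position 0 ('c'): unique! => answer = 0

0


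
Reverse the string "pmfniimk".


Input: pmfniimk
Reading characters right to left:
  Position 7: 'k'
  Position 6: 'm'
  Position 5: 'i'
  Position 4: 'i'
  Position 3: 'n'
  Position 2: 'f'
  Position 1: 'm'
  Position 0: 'p'
Reversed: kmiinfmp

kmiinfmp


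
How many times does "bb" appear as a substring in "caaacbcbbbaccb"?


Searching for "bb" in "caaacbcbbbaccb"
Scanning each position:
  Position 0: "ca" => no
  Position 1: "aa" => no
  Position 2: "aa" => no
  Position 3: "ac" => no
  Position 4: "cb" => no
  Position 5: "bc" => no
  Position 6: "cb" => no
  Position 7: "bb" => MATCH
  Position 8: "bb" => MATCH
  Position 9: "ba" => no
  Position 10: "ac" => no
  Position 11: "cc" => no
  Position 12: "cb" => no
Total occurrences: 2

2


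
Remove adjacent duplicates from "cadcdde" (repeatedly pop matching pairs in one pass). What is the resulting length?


Input: cadcdde
Stack-based adjacent duplicate removal:
  Read 'c': push. Stack: c
  Read 'a': push. Stack: ca
  Read 'd': push. Stack: cad
  Read 'c': push. Stack: cadc
  Read 'd': push. Stack: cadcd
  Read 'd': matches stack top 'd' => pop. Stack: cadc
  Read 'e': push. Stack: cadce
Final stack: "cadce" (length 5)

5


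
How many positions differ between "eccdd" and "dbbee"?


Comparing "eccdd" and "dbbee" position by position:
  Position 0: 'e' vs 'd' => DIFFER
  Position 1: 'c' vs 'b' => DIFFER
  Position 2: 'c' vs 'b' => DIFFER
  Position 3: 'd' vs 'e' => DIFFER
  Position 4: 'd' vs 'e' => DIFFER
Positions that differ: 5

5


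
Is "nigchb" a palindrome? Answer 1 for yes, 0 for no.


Input: nigchb
Reversed: bhcgin
  Compare pos 0 ('n') with pos 5 ('b'): MISMATCH
  Compare pos 1 ('i') with pos 4 ('h'): MISMATCH
  Compare pos 2 ('g') with pos 3 ('c'): MISMATCH
Result: not a palindrome

0


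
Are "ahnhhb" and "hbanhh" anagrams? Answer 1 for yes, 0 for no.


Strings: "ahnhhb", "hbanhh"
Sorted first:  abhhhn
Sorted second: abhhhn
Sorted forms match => anagrams

1


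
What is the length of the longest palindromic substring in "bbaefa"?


Input: "bbaefa"
Checking substrings for palindromes:
  [0:2] "bb" (len 2) => palindrome
Longest palindromic substring: "bb" with length 2

2


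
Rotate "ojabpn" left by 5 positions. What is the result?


Input: "ojabpn", rotate left by 5
First 5 characters: "ojabp"
Remaining characters: "n"
Concatenate remaining + first: "n" + "ojabp" = "nojabp"

nojabp


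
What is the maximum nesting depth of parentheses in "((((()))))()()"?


Input: "((((()))))()()"
Tracking depth:
  Position 0 '(': depth becomes 1
  Position 1 '(': depth becomes 2
  Position 2 '(': depth becomes 3
  Position 3 '(': depth becomes 4
  Position 4 '(': depth becomes 5
  Position 5 ')': depth becomes 4
  Position 6 ')': depth becomes 3
  Position 7 ')': depth becomes 2
  Position 8 ')': depth becomes 1
  Position 9 ')': depth becomes 0
  Position 10 '(': depth becomes 1
  Position 11 ')': depth becomes 0
  Position 12 '(': depth becomes 1
  Position 13 ')': depth becomes 0
Maximum depth reached: 5

5


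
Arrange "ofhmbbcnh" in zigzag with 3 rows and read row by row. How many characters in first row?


Zigzag "ofhmbbcnh" into 3 rows:
Placing characters:
  'o' => row 0
  'f' => row 1
  'h' => row 2
  'm' => row 1
  'b' => row 0
  'b' => row 1
  'c' => row 2
  'n' => row 1
  'h' => row 0
Rows:
  Row 0: "obh"
  Row 1: "fmbn"
  Row 2: "hc"
First row length: 3

3


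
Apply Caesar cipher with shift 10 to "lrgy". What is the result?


Caesar cipher: shift "lrgy" by 10
  'l' (pos 11) + 10 = pos 21 = 'v'
  'r' (pos 17) + 10 = pos 1 = 'b'
  'g' (pos 6) + 10 = pos 16 = 'q'
  'y' (pos 24) + 10 = pos 8 = 'i'
Result: vbqi

vbqi


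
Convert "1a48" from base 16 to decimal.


Input: "1a48" in base 16
Positional expansion:
  Digit '1' (value 1) x 16^3 = 4096
  Digit 'a' (value 10) x 16^2 = 2560
  Digit '4' (value 4) x 16^1 = 64
  Digit '8' (value 8) x 16^0 = 8
Sum = 6728

6728


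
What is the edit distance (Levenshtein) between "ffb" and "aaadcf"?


Computing edit distance: "ffb" -> "aaadcf"
DP table:
           a    a    a    d    c    f
      0    1    2    3    4    5    6
  f   1    1    2    3    4    5    5
  f   2    2    2    3    4    5    5
  b   3    3    3    3    4    5    6
Edit distance = dp[3][6] = 6

6


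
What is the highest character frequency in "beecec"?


Input: beecec
Character counts:
  'b': 1
  'c': 2
  'e': 3
Maximum frequency: 3

3


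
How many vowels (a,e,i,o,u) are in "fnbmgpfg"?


Input: fnbmgpfg
Checking each character:
  'f' at position 0: consonant
  'n' at position 1: consonant
  'b' at position 2: consonant
  'm' at position 3: consonant
  'g' at position 4: consonant
  'p' at position 5: consonant
  'f' at position 6: consonant
  'g' at position 7: consonant
Total vowels: 0

0


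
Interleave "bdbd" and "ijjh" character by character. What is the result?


Interleaving "bdbd" and "ijjh":
  Position 0: 'b' from first, 'i' from second => "bi"
  Position 1: 'd' from first, 'j' from second => "dj"
  Position 2: 'b' from first, 'j' from second => "bj"
  Position 3: 'd' from first, 'h' from second => "dh"
Result: bidjbjdh

bidjbjdh


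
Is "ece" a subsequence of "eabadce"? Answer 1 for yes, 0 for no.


Check if "ece" is a subsequence of "eabadce"
Greedy scan:
  Position 0 ('e'): matches sub[0] = 'e'
  Position 1 ('a'): no match needed
  Position 2 ('b'): no match needed
  Position 3 ('a'): no match needed
  Position 4 ('d'): no match needed
  Position 5 ('c'): matches sub[1] = 'c'
  Position 6 ('e'): matches sub[2] = 'e'
All 3 characters matched => is a subsequence

1


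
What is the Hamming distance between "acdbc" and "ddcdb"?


Comparing "acdbc" and "ddcdb" position by position:
  Position 0: 'a' vs 'd' => differ
  Position 1: 'c' vs 'd' => differ
  Position 2: 'd' vs 'c' => differ
  Position 3: 'b' vs 'd' => differ
  Position 4: 'c' vs 'b' => differ
Total differences (Hamming distance): 5

5


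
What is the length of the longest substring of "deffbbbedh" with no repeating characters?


Input: "deffbbbedh"
Sliding window (track last position of each char):
  Position 0 ('d'): window [0,0] length 1 -- new best
  Position 1 ('e'): window [0,1] length 2 -- new best
  Position 2 ('f'): window [0,2] length 3 -- new best
  Position 3 ('f'): repeat (last at 2), move window start to 3
  Position 3 ('f'): window [3,3] length 1
  Position 4 ('b'): window [3,4] length 2
  Position 5 ('b'): repeat (last at 4), move window start to 5
  Position 5 ('b'): window [5,5] length 1
  Position 6 ('b'): repeat (last at 5), move window start to 6
  Position 6 ('b'): window [6,6] length 1
  Position 7 ('e'): window [6,7] length 2
  Position 8 ('d'): window [6,8] length 3
  Position 9 ('h'): window [6,9] length 4 -- new best
Longest substring with no repeats: "bedh" with length 4

4


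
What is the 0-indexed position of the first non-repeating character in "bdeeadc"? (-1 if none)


Input: bdeeadc
Character frequencies:
  'a': 1
  'b': 1
  'c': 1
  'd': 2
  'e': 2
Scanning left to right for freq == 1:
  Position 0 ('b'): unique! => answer = 0

0


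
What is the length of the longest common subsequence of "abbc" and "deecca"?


LCS of "abbc" and "deecca"
DP table:
           d    e    e    c    c    a
      0    0    0    0    0    0    0
  a   0    0    0    0    0    0    1
  b   0    0    0    0    0    0    1
  b   0    0    0    0    0    0    1
  c   0    0    0    0    1    1    1
LCS length = dp[4][6] = 1

1


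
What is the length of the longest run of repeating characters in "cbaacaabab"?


Input: "cbaacaabab"
Scanning for longest run:
  Position 1 ('b'): new char, reset run to 1
  Position 2 ('a'): new char, reset run to 1
  Position 3 ('a'): continues run of 'a', length=2
  Position 4 ('c'): new char, reset run to 1
  Position 5 ('a'): new char, reset run to 1
  Position 6 ('a'): continues run of 'a', length=2
  Position 7 ('b'): new char, reset run to 1
  Position 8 ('a'): new char, reset run to 1
  Position 9 ('b'): new char, reset run to 1
Longest run: 'a' with length 2

2


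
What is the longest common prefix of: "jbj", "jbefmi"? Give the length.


Words: jbj, jbefmi
  Position 0: all 'j' => match
  Position 1: all 'b' => match
  Position 2: ('j', 'e') => mismatch, stop
LCP = "jb" (length 2)

2


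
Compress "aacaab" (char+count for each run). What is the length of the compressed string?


Input: aacaab
Runs:
  'a' x 2 => "a2"
  'c' x 1 => "c1"
  'a' x 2 => "a2"
  'b' x 1 => "b1"
Compressed: "a2c1a2b1"
Compressed length: 8

8


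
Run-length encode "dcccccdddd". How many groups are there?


Input: dcccccdddd
Scanning for consecutive runs:
  Group 1: 'd' x 1 (positions 0-0)
  Group 2: 'c' x 5 (positions 1-5)
  Group 3: 'd' x 4 (positions 6-9)
Total groups: 3

3


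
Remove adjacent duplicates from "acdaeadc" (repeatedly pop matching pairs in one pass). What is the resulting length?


Input: acdaeadc
Stack-based adjacent duplicate removal:
  Read 'a': push. Stack: a
  Read 'c': push. Stack: ac
  Read 'd': push. Stack: acd
  Read 'a': push. Stack: acda
  Read 'e': push. Stack: acdae
  Read 'a': push. Stack: acdaea
  Read 'd': push. Stack: acdaead
  Read 'c': push. Stack: acdaeadc
Final stack: "acdaeadc" (length 8)

8


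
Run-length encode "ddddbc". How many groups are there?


Input: ddddbc
Scanning for consecutive runs:
  Group 1: 'd' x 4 (positions 0-3)
  Group 2: 'b' x 1 (positions 4-4)
  Group 3: 'c' x 1 (positions 5-5)
Total groups: 3

3


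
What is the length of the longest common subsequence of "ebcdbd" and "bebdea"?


LCS of "ebcdbd" and "bebdea"
DP table:
           b    e    b    d    e    a
      0    0    0    0    0    0    0
  e   0    0    1    1    1    1    1
  b   0    1    1    2    2    2    2
  c   0    1    1    2    2    2    2
  d   0    1    1    2    3    3    3
  b   0    1    1    2    3    3    3
  d   0    1    1    2    3    3    3
LCS length = dp[6][6] = 3

3


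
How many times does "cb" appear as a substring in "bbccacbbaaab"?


Searching for "cb" in "bbccacbbaaab"
Scanning each position:
  Position 0: "bb" => no
  Position 1: "bc" => no
  Position 2: "cc" => no
  Position 3: "ca" => no
  Position 4: "ac" => no
  Position 5: "cb" => MATCH
  Position 6: "bb" => no
  Position 7: "ba" => no
  Position 8: "aa" => no
  Position 9: "aa" => no
  Position 10: "ab" => no
Total occurrences: 1

1


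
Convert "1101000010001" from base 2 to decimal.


Input: "1101000010001" in base 2
Positional expansion:
  Digit '1' (value 1) x 2^12 = 4096
  Digit '1' (value 1) x 2^11 = 2048
  Digit '0' (value 0) x 2^10 = 0
  Digit '1' (value 1) x 2^9 = 512
  Digit '0' (value 0) x 2^8 = 0
  Digit '0' (value 0) x 2^7 = 0
  Digit '0' (value 0) x 2^6 = 0
  Digit '0' (value 0) x 2^5 = 0
  Digit '1' (value 1) x 2^4 = 16
  Digit '0' (value 0) x 2^3 = 0
  Digit '0' (value 0) x 2^2 = 0
  Digit '0' (value 0) x 2^1 = 0
  Digit '1' (value 1) x 2^0 = 1
Sum = 6673

6673


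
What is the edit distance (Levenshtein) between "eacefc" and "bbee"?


Computing edit distance: "eacefc" -> "bbee"
DP table:
           b    b    e    e
      0    1    2    3    4
  e   1    1    2    2    3
  a   2    2    2    3    3
  c   3    3    3    3    4
  e   4    4    4    3    3
  f   5    5    5    4    4
  c   6    6    6    5    5
Edit distance = dp[6][4] = 5

5


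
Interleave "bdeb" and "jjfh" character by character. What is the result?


Interleaving "bdeb" and "jjfh":
  Position 0: 'b' from first, 'j' from second => "bj"
  Position 1: 'd' from first, 'j' from second => "dj"
  Position 2: 'e' from first, 'f' from second => "ef"
  Position 3: 'b' from first, 'h' from second => "bh"
Result: bjdjefbh

bjdjefbh


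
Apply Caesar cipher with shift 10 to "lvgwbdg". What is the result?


Caesar cipher: shift "lvgwbdg" by 10
  'l' (pos 11) + 10 = pos 21 = 'v'
  'v' (pos 21) + 10 = pos 5 = 'f'
  'g' (pos 6) + 10 = pos 16 = 'q'
  'w' (pos 22) + 10 = pos 6 = 'g'
  'b' (pos 1) + 10 = pos 11 = 'l'
  'd' (pos 3) + 10 = pos 13 = 'n'
  'g' (pos 6) + 10 = pos 16 = 'q'
Result: vfqglnq

vfqglnq


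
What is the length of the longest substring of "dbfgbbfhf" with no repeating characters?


Input: "dbfgbbfhf"
Sliding window (track last position of each char):
  Position 0 ('d'): window [0,0] length 1 -- new best
  Position 1 ('b'): window [0,1] length 2 -- new best
  Position 2 ('f'): window [0,2] length 3 -- new best
  Position 3 ('g'): window [0,3] length 4 -- new best
  Position 4 ('b'): repeat (last at 1), move window start to 2
  Position 4 ('b'): window [2,4] length 3
  Position 5 ('b'): repeat (last at 4), move window start to 5
  Position 5 ('b'): window [5,5] length 1
  Position 6 ('f'): window [5,6] length 2
  Position 7 ('h'): window [5,7] length 3
  Position 8 ('f'): repeat (last at 6), move window start to 7
  Position 8 ('f'): window [7,8] length 2
Longest substring with no repeats: "dbfg" with length 4

4


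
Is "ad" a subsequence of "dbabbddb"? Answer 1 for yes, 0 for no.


Check if "ad" is a subsequence of "dbabbddb"
Greedy scan:
  Position 0 ('d'): no match needed
  Position 1 ('b'): no match needed
  Position 2 ('a'): matches sub[0] = 'a'
  Position 3 ('b'): no match needed
  Position 4 ('b'): no match needed
  Position 5 ('d'): matches sub[1] = 'd'
  Position 6 ('d'): no match needed
  Position 7 ('b'): no match needed
All 2 characters matched => is a subsequence

1


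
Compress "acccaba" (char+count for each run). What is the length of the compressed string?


Input: acccaba
Runs:
  'a' x 1 => "a1"
  'c' x 3 => "c3"
  'a' x 1 => "a1"
  'b' x 1 => "b1"
  'a' x 1 => "a1"
Compressed: "a1c3a1b1a1"
Compressed length: 10

10


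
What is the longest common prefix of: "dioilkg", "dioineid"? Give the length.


Words: dioilkg, dioineid
  Position 0: all 'd' => match
  Position 1: all 'i' => match
  Position 2: all 'o' => match
  Position 3: all 'i' => match
  Position 4: ('l', 'n') => mismatch, stop
LCP = "dioi" (length 4)

4


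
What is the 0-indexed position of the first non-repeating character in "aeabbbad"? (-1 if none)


Input: aeabbbad
Character frequencies:
  'a': 3
  'b': 3
  'd': 1
  'e': 1
Scanning left to right for freq == 1:
  Position 0 ('a'): freq=3, skip
  Position 1 ('e'): unique! => answer = 1

1


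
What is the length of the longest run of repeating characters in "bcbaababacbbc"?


Input: "bcbaababacbbc"
Scanning for longest run:
  Position 1 ('c'): new char, reset run to 1
  Position 2 ('b'): new char, reset run to 1
  Position 3 ('a'): new char, reset run to 1
  Position 4 ('a'): continues run of 'a', length=2
  Position 5 ('b'): new char, reset run to 1
  Position 6 ('a'): new char, reset run to 1
  Position 7 ('b'): new char, reset run to 1
  Position 8 ('a'): new char, reset run to 1
  Position 9 ('c'): new char, reset run to 1
  Position 10 ('b'): new char, reset run to 1
  Position 11 ('b'): continues run of 'b', length=2
  Position 12 ('c'): new char, reset run to 1
Longest run: 'a' with length 2

2


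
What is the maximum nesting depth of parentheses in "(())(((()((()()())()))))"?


Input: "(())(((()((()()())()))))"
Tracking depth:
  Position 0 '(': depth becomes 1
  Position 1 '(': depth becomes 2
  Position 2 ')': depth becomes 1
  Position 3 ')': depth becomes 0
  Position 4 '(': depth becomes 1
  Position 5 '(': depth becomes 2
  Position 6 '(': depth becomes 3
  Position 7 '(': depth becomes 4
  Position 8 ')': depth becomes 3
  Position 9 '(': depth becomes 4
  Position 10 '(': depth becomes 5
  Position 11 '(': depth becomes 6
  Position 12 ')': depth becomes 5
  Position 13 '(': depth becomes 6
  Position 14 ')': depth becomes 5
  Position 15 '(': depth becomes 6
  Position 16 ')': depth becomes 5
  Position 17 ')': depth becomes 4
  Position 18 '(': depth becomes 5
  Position 19 ')': depth becomes 4
  Position 20 ')': depth becomes 3
  Position 21 ')': depth becomes 2
  Position 22 ')': depth becomes 1
  Position 23 ')': depth becomes 0
Maximum depth reached: 6

6


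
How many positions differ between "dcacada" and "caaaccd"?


Comparing "dcacada" and "caaaccd" position by position:
  Position 0: 'd' vs 'c' => DIFFER
  Position 1: 'c' vs 'a' => DIFFER
  Position 2: 'a' vs 'a' => same
  Position 3: 'c' vs 'a' => DIFFER
  Position 4: 'a' vs 'c' => DIFFER
  Position 5: 'd' vs 'c' => DIFFER
  Position 6: 'a' vs 'd' => DIFFER
Positions that differ: 6

6


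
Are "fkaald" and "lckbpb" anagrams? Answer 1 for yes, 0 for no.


Strings: "fkaald", "lckbpb"
Sorted first:  aadfkl
Sorted second: bbcklp
Differ at position 0: 'a' vs 'b' => not anagrams

0


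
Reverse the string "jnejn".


Input: jnejn
Reading characters right to left:
  Position 4: 'n'
  Position 3: 'j'
  Position 2: 'e'
  Position 1: 'n'
  Position 0: 'j'
Reversed: njenj

njenj


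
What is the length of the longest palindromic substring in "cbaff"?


Input: "cbaff"
Checking substrings for palindromes:
  [3:5] "ff" (len 2) => palindrome
Longest palindromic substring: "ff" with length 2

2


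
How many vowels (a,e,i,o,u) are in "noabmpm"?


Input: noabmpm
Checking each character:
  'n' at position 0: consonant
  'o' at position 1: vowel (running total: 1)
  'a' at position 2: vowel (running total: 2)
  'b' at position 3: consonant
  'm' at position 4: consonant
  'p' at position 5: consonant
  'm' at position 6: consonant
Total vowels: 2

2


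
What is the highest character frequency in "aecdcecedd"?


Input: aecdcecedd
Character counts:
  'a': 1
  'c': 3
  'd': 3
  'e': 3
Maximum frequency: 3

3


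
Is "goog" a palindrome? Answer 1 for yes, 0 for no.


Input: goog
Reversed: goog
  Compare pos 0 ('g') with pos 3 ('g'): match
  Compare pos 1 ('o') with pos 2 ('o'): match
Result: palindrome

1


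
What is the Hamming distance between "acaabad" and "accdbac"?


Comparing "acaabad" and "accdbac" position by position:
  Position 0: 'a' vs 'a' => same
  Position 1: 'c' vs 'c' => same
  Position 2: 'a' vs 'c' => differ
  Position 3: 'a' vs 'd' => differ
  Position 4: 'b' vs 'b' => same
  Position 5: 'a' vs 'a' => same
  Position 6: 'd' vs 'c' => differ
Total differences (Hamming distance): 3

3


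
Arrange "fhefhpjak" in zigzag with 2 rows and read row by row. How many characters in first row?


Zigzag "fhefhpjak" into 2 rows:
Placing characters:
  'f' => row 0
  'h' => row 1
  'e' => row 0
  'f' => row 1
  'h' => row 0
  'p' => row 1
  'j' => row 0
  'a' => row 1
  'k' => row 0
Rows:
  Row 0: "fehjk"
  Row 1: "hfpa"
First row length: 5

5


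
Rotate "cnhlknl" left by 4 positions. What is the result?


Input: "cnhlknl", rotate left by 4
First 4 characters: "cnhl"
Remaining characters: "knl"
Concatenate remaining + first: "knl" + "cnhl" = "knlcnhl"

knlcnhl


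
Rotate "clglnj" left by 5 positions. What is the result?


Input: "clglnj", rotate left by 5
First 5 characters: "clgln"
Remaining characters: "j"
Concatenate remaining + first: "j" + "clgln" = "jclgln"

jclgln


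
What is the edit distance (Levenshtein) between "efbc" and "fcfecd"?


Computing edit distance: "efbc" -> "fcfecd"
DP table:
           f    c    f    e    c    d
      0    1    2    3    4    5    6
  e   1    1    2    3    3    4    5
  f   2    1    2    2    3    4    5
  b   3    2    2    3    3    4    5
  c   4    3    2    3    4    3    4
Edit distance = dp[4][6] = 4

4


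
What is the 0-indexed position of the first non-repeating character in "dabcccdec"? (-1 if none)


Input: dabcccdec
Character frequencies:
  'a': 1
  'b': 1
  'c': 4
  'd': 2
  'e': 1
Scanning left to right for freq == 1:
  Position 0 ('d'): freq=2, skip
  Position 1 ('a'): unique! => answer = 1

1


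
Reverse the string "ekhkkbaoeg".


Input: ekhkkbaoeg
Reading characters right to left:
  Position 9: 'g'
  Position 8: 'e'
  Position 7: 'o'
  Position 6: 'a'
  Position 5: 'b'
  Position 4: 'k'
  Position 3: 'k'
  Position 2: 'h'
  Position 1: 'k'
  Position 0: 'e'
Reversed: geoabkkhke

geoabkkhke


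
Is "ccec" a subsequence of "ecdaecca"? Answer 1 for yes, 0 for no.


Check if "ccec" is a subsequence of "ecdaecca"
Greedy scan:
  Position 0 ('e'): no match needed
  Position 1 ('c'): matches sub[0] = 'c'
  Position 2 ('d'): no match needed
  Position 3 ('a'): no match needed
  Position 4 ('e'): no match needed
  Position 5 ('c'): matches sub[1] = 'c'
  Position 6 ('c'): no match needed
  Position 7 ('a'): no match needed
Only matched 2/4 characters => not a subsequence

0


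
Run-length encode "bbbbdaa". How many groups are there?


Input: bbbbdaa
Scanning for consecutive runs:
  Group 1: 'b' x 4 (positions 0-3)
  Group 2: 'd' x 1 (positions 4-4)
  Group 3: 'a' x 2 (positions 5-6)
Total groups: 3

3


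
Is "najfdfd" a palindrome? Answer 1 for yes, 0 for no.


Input: najfdfd
Reversed: dfdfjan
  Compare pos 0 ('n') with pos 6 ('d'): MISMATCH
  Compare pos 1 ('a') with pos 5 ('f'): MISMATCH
  Compare pos 2 ('j') with pos 4 ('d'): MISMATCH
Result: not a palindrome

0


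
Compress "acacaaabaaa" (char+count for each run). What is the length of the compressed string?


Input: acacaaabaaa
Runs:
  'a' x 1 => "a1"
  'c' x 1 => "c1"
  'a' x 1 => "a1"
  'c' x 1 => "c1"
  'a' x 3 => "a3"
  'b' x 1 => "b1"
  'a' x 3 => "a3"
Compressed: "a1c1a1c1a3b1a3"
Compressed length: 14

14


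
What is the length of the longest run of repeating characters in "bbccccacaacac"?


Input: "bbccccacaacac"
Scanning for longest run:
  Position 1 ('b'): continues run of 'b', length=2
  Position 2 ('c'): new char, reset run to 1
  Position 3 ('c'): continues run of 'c', length=2
  Position 4 ('c'): continues run of 'c', length=3
  Position 5 ('c'): continues run of 'c', length=4
  Position 6 ('a'): new char, reset run to 1
  Position 7 ('c'): new char, reset run to 1
  Position 8 ('a'): new char, reset run to 1
  Position 9 ('a'): continues run of 'a', length=2
  Position 10 ('c'): new char, reset run to 1
  Position 11 ('a'): new char, reset run to 1
  Position 12 ('c'): new char, reset run to 1
Longest run: 'c' with length 4

4


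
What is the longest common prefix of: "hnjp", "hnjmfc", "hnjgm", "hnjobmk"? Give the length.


Words: hnjp, hnjmfc, hnjgm, hnjobmk
  Position 0: all 'h' => match
  Position 1: all 'n' => match
  Position 2: all 'j' => match
  Position 3: ('p', 'm', 'g', 'o') => mismatch, stop
LCP = "hnj" (length 3)

3


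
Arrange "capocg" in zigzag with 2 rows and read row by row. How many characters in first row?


Zigzag "capocg" into 2 rows:
Placing characters:
  'c' => row 0
  'a' => row 1
  'p' => row 0
  'o' => row 1
  'c' => row 0
  'g' => row 1
Rows:
  Row 0: "cpc"
  Row 1: "aog"
First row length: 3

3


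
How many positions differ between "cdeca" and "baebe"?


Comparing "cdeca" and "baebe" position by position:
  Position 0: 'c' vs 'b' => DIFFER
  Position 1: 'd' vs 'a' => DIFFER
  Position 2: 'e' vs 'e' => same
  Position 3: 'c' vs 'b' => DIFFER
  Position 4: 'a' vs 'e' => DIFFER
Positions that differ: 4

4


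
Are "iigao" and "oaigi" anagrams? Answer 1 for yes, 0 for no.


Strings: "iigao", "oaigi"
Sorted first:  agiio
Sorted second: agiio
Sorted forms match => anagrams

1


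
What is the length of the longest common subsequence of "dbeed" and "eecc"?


LCS of "dbeed" and "eecc"
DP table:
           e    e    c    c
      0    0    0    0    0
  d   0    0    0    0    0
  b   0    0    0    0    0
  e   0    1    1    1    1
  e   0    1    2    2    2
  d   0    1    2    2    2
LCS length = dp[5][4] = 2

2


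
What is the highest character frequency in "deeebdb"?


Input: deeebdb
Character counts:
  'b': 2
  'd': 2
  'e': 3
Maximum frequency: 3

3


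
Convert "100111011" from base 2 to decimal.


Input: "100111011" in base 2
Positional expansion:
  Digit '1' (value 1) x 2^8 = 256
  Digit '0' (value 0) x 2^7 = 0
  Digit '0' (value 0) x 2^6 = 0
  Digit '1' (value 1) x 2^5 = 32
  Digit '1' (value 1) x 2^4 = 16
  Digit '1' (value 1) x 2^3 = 8
  Digit '0' (value 0) x 2^2 = 0
  Digit '1' (value 1) x 2^1 = 2
  Digit '1' (value 1) x 2^0 = 1
Sum = 315

315


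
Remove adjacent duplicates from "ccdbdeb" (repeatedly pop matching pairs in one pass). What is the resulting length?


Input: ccdbdeb
Stack-based adjacent duplicate removal:
  Read 'c': push. Stack: c
  Read 'c': matches stack top 'c' => pop. Stack: (empty)
  Read 'd': push. Stack: d
  Read 'b': push. Stack: db
  Read 'd': push. Stack: dbd
  Read 'e': push. Stack: dbde
  Read 'b': push. Stack: dbdeb
Final stack: "dbdeb" (length 5)

5


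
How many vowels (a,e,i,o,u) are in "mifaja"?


Input: mifaja
Checking each character:
  'm' at position 0: consonant
  'i' at position 1: vowel (running total: 1)
  'f' at position 2: consonant
  'a' at position 3: vowel (running total: 2)
  'j' at position 4: consonant
  'a' at position 5: vowel (running total: 3)
Total vowels: 3

3


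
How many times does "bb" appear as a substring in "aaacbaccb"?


Searching for "bb" in "aaacbaccb"
Scanning each position:
  Position 0: "aa" => no
  Position 1: "aa" => no
  Position 2: "ac" => no
  Position 3: "cb" => no
  Position 4: "ba" => no
  Position 5: "ac" => no
  Position 6: "cc" => no
  Position 7: "cb" => no
Total occurrences: 0

0


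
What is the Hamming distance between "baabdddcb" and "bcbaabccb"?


Comparing "baabdddcb" and "bcbaabccb" position by position:
  Position 0: 'b' vs 'b' => same
  Position 1: 'a' vs 'c' => differ
  Position 2: 'a' vs 'b' => differ
  Position 3: 'b' vs 'a' => differ
  Position 4: 'd' vs 'a' => differ
  Position 5: 'd' vs 'b' => differ
  Position 6: 'd' vs 'c' => differ
  Position 7: 'c' vs 'c' => same
  Position 8: 'b' vs 'b' => same
Total differences (Hamming distance): 6

6


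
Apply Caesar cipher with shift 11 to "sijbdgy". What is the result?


Caesar cipher: shift "sijbdgy" by 11
  's' (pos 18) + 11 = pos 3 = 'd'
  'i' (pos 8) + 11 = pos 19 = 't'
  'j' (pos 9) + 11 = pos 20 = 'u'
  'b' (pos 1) + 11 = pos 12 = 'm'
  'd' (pos 3) + 11 = pos 14 = 'o'
  'g' (pos 6) + 11 = pos 17 = 'r'
  'y' (pos 24) + 11 = pos 9 = 'j'
Result: dtumorj

dtumorj


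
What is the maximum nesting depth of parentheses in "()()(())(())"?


Input: "()()(())(())"
Tracking depth:
  Position 0 '(': depth becomes 1
  Position 1 ')': depth becomes 0
  Position 2 '(': depth becomes 1
  Position 3 ')': depth becomes 0
  Position 4 '(': depth becomes 1
  Position 5 '(': depth becomes 2
  Position 6 ')': depth becomes 1
  Position 7 ')': depth becomes 0
  Position 8 '(': depth becomes 1
  Position 9 '(': depth becomes 2
  Position 10 ')': depth becomes 1
  Position 11 ')': depth becomes 0
Maximum depth reached: 2

2


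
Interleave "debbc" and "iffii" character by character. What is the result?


Interleaving "debbc" and "iffii":
  Position 0: 'd' from first, 'i' from second => "di"
  Position 1: 'e' from first, 'f' from second => "ef"
  Position 2: 'b' from first, 'f' from second => "bf"
  Position 3: 'b' from first, 'i' from second => "bi"
  Position 4: 'c' from first, 'i' from second => "ci"
Result: diefbfbici

diefbfbici


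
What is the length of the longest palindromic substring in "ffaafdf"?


Input: "ffaafdf"
Checking substrings for palindromes:
  [1:5] "faaf" (len 4) => palindrome
  [4:7] "fdf" (len 3) => palindrome
  [0:2] "ff" (len 2) => palindrome
  [2:4] "aa" (len 2) => palindrome
Longest palindromic substring: "faaf" with length 4

4


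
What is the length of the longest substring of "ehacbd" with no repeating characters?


Input: "ehacbd"
Sliding window (track last position of each char):
  Position 0 ('e'): window [0,0] length 1 -- new best
  Position 1 ('h'): window [0,1] length 2 -- new best
  Position 2 ('a'): window [0,2] length 3 -- new best
  Position 3 ('c'): window [0,3] length 4 -- new best
  Position 4 ('b'): window [0,4] length 5 -- new best
  Position 5 ('d'): window [0,5] length 6 -- new best
Longest substring with no repeats: "ehacbd" with length 6

6


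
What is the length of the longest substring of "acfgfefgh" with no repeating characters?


Input: "acfgfefgh"
Sliding window (track last position of each char):
  Position 0 ('a'): window [0,0] length 1 -- new best
  Position 1 ('c'): window [0,1] length 2 -- new best
  Position 2 ('f'): window [0,2] length 3 -- new best
  Position 3 ('g'): window [0,3] length 4 -- new best
  Position 4 ('f'): repeat (last at 2), move window start to 3
  Position 4 ('f'): window [3,4] length 2
  Position 5 ('e'): window [3,5] length 3
  Position 6 ('f'): repeat (last at 4), move window start to 5
  Position 6 ('f'): window [5,6] length 2
  Position 7 ('g'): window [5,7] length 3
  Position 8 ('h'): window [5,8] length 4
Longest substring with no repeats: "acfg" with length 4

4


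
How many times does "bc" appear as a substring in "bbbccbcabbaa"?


Searching for "bc" in "bbbccbcabbaa"
Scanning each position:
  Position 0: "bb" => no
  Position 1: "bb" => no
  Position 2: "bc" => MATCH
  Position 3: "cc" => no
  Position 4: "cb" => no
  Position 5: "bc" => MATCH
  Position 6: "ca" => no
  Position 7: "ab" => no
  Position 8: "bb" => no
  Position 9: "ba" => no
  Position 10: "aa" => no
Total occurrences: 2

2


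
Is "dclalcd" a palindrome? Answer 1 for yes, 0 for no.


Input: dclalcd
Reversed: dclalcd
  Compare pos 0 ('d') with pos 6 ('d'): match
  Compare pos 1 ('c') with pos 5 ('c'): match
  Compare pos 2 ('l') with pos 4 ('l'): match
Result: palindrome

1


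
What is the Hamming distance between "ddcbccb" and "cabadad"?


Comparing "ddcbccb" and "cabadad" position by position:
  Position 0: 'd' vs 'c' => differ
  Position 1: 'd' vs 'a' => differ
  Position 2: 'c' vs 'b' => differ
  Position 3: 'b' vs 'a' => differ
  Position 4: 'c' vs 'd' => differ
  Position 5: 'c' vs 'a' => differ
  Position 6: 'b' vs 'd' => differ
Total differences (Hamming distance): 7

7


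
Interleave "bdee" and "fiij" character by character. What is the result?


Interleaving "bdee" and "fiij":
  Position 0: 'b' from first, 'f' from second => "bf"
  Position 1: 'd' from first, 'i' from second => "di"
  Position 2: 'e' from first, 'i' from second => "ei"
  Position 3: 'e' from first, 'j' from second => "ej"
Result: bfdieiej

bfdieiej


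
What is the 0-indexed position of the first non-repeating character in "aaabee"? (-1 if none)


Input: aaabee
Character frequencies:
  'a': 3
  'b': 1
  'e': 2
Scanning left to right for freq == 1:
  Position 0 ('a'): freq=3, skip
  Position 1 ('a'): freq=3, skip
  Position 2 ('a'): freq=3, skip
  Position 3 ('b'): unique! => answer = 3

3


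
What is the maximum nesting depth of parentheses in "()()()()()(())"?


Input: "()()()()()(())"
Tracking depth:
  Position 0 '(': depth becomes 1
  Position 1 ')': depth becomes 0
  Position 2 '(': depth becomes 1
  Position 3 ')': depth becomes 0
  Position 4 '(': depth becomes 1
  Position 5 ')': depth becomes 0
  Position 6 '(': depth becomes 1
  Position 7 ')': depth becomes 0
  Position 8 '(': depth becomes 1
  Position 9 ')': depth becomes 0
  Position 10 '(': depth becomes 1
  Position 11 '(': depth becomes 2
  Position 12 ')': depth becomes 1
  Position 13 ')': depth becomes 0
Maximum depth reached: 2

2


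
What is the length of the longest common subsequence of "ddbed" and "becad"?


LCS of "ddbed" and "becad"
DP table:
           b    e    c    a    d
      0    0    0    0    0    0
  d   0    0    0    0    0    1
  d   0    0    0    0    0    1
  b   0    1    1    1    1    1
  e   0    1    2    2    2    2
  d   0    1    2    2    2    3
LCS length = dp[5][5] = 3

3


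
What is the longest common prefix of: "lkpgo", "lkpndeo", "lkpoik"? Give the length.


Words: lkpgo, lkpndeo, lkpoik
  Position 0: all 'l' => match
  Position 1: all 'k' => match
  Position 2: all 'p' => match
  Position 3: ('g', 'n', 'o') => mismatch, stop
LCP = "lkp" (length 3)

3


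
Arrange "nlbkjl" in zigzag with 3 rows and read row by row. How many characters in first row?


Zigzag "nlbkjl" into 3 rows:
Placing characters:
  'n' => row 0
  'l' => row 1
  'b' => row 2
  'k' => row 1
  'j' => row 0
  'l' => row 1
Rows:
  Row 0: "nj"
  Row 1: "lkl"
  Row 2: "b"
First row length: 2

2


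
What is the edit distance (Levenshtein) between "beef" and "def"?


Computing edit distance: "beef" -> "def"
DP table:
           d    e    f
      0    1    2    3
  b   1    1    2    3
  e   2    2    1    2
  e   3    3    2    2
  f   4    4    3    2
Edit distance = dp[4][3] = 2

2


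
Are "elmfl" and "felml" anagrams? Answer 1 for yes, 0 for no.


Strings: "elmfl", "felml"
Sorted first:  efllm
Sorted second: efllm
Sorted forms match => anagrams

1
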